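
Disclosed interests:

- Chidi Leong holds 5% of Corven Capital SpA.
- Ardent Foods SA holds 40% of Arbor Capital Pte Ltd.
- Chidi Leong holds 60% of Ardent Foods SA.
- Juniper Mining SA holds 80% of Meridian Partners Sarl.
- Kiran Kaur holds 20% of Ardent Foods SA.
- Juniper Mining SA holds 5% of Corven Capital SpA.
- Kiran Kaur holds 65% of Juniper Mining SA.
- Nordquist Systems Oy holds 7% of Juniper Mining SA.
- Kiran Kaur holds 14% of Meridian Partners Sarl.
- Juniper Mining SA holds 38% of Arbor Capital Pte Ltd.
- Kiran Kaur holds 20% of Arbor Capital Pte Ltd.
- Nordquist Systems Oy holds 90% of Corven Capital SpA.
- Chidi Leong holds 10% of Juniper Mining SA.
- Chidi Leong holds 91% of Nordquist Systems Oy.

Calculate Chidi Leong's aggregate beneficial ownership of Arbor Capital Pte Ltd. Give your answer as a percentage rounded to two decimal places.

Chidi reaches Arbor along 3 paths.
Via Ardent: 60% × 40% = 24%.
Via Juniper: 10% × 38% = 3.8%.
Via Nordquist → Juniper: 91% × 7% × 38% = 2.4206%.
Total: 24% + 3.8% + 2.4206% = 30.2206%.
Rounded: 30.22%.

30.22%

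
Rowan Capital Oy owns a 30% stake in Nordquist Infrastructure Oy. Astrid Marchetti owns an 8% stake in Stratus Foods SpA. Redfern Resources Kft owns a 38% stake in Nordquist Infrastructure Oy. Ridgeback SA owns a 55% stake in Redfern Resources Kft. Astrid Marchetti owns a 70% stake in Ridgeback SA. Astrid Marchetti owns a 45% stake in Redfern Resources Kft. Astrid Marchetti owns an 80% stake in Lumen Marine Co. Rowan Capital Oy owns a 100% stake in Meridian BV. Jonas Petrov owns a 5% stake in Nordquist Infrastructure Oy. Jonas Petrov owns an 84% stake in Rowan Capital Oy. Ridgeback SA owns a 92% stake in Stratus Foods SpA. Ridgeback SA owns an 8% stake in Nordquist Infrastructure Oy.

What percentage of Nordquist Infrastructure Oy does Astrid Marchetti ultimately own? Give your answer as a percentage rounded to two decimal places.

37.33%

Astrid reaches Nordquist along 3 paths.
Via Redfern: 45% × 38% = 17.1%.
Via Ridgeback → Redfern: 70% × 55% × 38% = 14.63%.
Via Ridgeback: 70% × 8% = 5.6%.
Total: 17.1% + 14.63% + 5.6% = 37.33%.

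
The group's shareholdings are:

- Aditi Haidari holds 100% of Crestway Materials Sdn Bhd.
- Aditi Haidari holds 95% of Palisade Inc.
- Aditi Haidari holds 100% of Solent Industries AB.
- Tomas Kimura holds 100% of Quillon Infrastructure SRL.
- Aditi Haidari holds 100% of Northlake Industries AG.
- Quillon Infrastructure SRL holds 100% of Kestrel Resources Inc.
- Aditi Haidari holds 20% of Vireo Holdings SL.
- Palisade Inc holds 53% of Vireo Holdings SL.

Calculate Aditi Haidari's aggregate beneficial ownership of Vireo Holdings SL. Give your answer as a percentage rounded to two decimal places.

Aditi reaches Vireo along 2 paths.
Direct stake: 20% = 20%.
Via Palisade: 95% × 53% = 50.35%.
Total: 20% + 50.35% = 70.35%.

70.35%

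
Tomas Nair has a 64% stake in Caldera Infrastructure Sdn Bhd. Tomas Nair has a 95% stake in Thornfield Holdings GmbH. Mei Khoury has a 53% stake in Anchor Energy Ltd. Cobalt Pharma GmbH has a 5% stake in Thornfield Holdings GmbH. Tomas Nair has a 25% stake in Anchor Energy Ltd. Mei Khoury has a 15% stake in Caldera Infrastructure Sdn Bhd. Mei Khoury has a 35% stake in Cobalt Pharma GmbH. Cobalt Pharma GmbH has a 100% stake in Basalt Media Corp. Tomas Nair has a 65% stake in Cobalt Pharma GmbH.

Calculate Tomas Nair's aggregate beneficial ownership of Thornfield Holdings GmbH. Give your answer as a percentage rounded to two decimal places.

Tomas reaches Thornfield along 2 paths.
Via Cobalt: 65% × 5% = 3.25%.
Direct stake: 95% = 95%.
Total: 3.25% + 95% = 98.25%.

98.25%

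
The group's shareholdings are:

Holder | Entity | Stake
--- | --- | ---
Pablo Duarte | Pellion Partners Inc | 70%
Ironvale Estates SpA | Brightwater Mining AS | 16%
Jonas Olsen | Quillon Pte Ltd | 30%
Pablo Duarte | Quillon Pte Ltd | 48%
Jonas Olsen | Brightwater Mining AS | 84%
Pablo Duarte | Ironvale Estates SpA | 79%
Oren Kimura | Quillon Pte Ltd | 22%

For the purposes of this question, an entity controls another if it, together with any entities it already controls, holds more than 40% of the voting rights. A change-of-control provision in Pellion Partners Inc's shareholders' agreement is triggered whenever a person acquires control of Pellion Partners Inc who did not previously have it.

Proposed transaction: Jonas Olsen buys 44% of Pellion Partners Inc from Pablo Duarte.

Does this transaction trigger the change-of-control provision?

The purchase adds only to Jonas's holdings (Pablo's stake shrinks), so Jonas is the only person who could newly come to control Pellion.
Jonas holds 84% of Brightwater, so Jonas controls Brightwater.
Neither Jonas nor any entity Jonas controls holds any voting interest in Pellion.
So before the transaction, Jonas does not control Pellion.
After the purchase, Jonas holds 44% of Pellion directly, and Pablo's stake falls to 26%.
Jonas holds 44% of Pellion, so Jonas controls Pellion.
Jonas did not control Pellion before and does after, so the clause is triggered.

Yes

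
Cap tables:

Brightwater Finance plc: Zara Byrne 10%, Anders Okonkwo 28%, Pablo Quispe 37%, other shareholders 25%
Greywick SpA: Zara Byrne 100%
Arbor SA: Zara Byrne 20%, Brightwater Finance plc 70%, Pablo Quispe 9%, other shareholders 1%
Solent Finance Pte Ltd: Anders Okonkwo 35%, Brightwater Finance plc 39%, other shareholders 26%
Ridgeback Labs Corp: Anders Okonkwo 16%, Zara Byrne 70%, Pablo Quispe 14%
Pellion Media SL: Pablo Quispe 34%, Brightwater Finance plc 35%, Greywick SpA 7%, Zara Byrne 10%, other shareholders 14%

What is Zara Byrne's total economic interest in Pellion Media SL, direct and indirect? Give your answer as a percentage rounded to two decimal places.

Zara reaches Pellion along 3 paths.
Via Brightwater: 10% × 35% = 3.5%.
Via Greywick: 100% × 7% = 7%.
Direct stake: 10% = 10%.
Total: 3.5% + 7% + 10% = 20.5%.
Rounded: 20.50%.

20.50%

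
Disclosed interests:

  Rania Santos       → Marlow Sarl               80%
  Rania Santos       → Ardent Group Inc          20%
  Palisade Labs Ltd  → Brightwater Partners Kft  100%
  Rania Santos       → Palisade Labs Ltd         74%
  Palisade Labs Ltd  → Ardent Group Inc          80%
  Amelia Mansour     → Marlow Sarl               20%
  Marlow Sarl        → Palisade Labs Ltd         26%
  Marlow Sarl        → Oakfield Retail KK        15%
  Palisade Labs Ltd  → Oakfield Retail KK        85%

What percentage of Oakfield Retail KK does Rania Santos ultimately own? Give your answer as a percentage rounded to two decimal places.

Rania reaches Oakfield along 3 paths.
Via Marlow: 80% × 15% = 12%.
Via Marlow → Palisade: 80% × 26% × 85% = 17.68%.
Via Palisade: 74% × 85% = 62.9%.
Total: 12% + 17.68% + 62.9% = 92.58%.

92.58%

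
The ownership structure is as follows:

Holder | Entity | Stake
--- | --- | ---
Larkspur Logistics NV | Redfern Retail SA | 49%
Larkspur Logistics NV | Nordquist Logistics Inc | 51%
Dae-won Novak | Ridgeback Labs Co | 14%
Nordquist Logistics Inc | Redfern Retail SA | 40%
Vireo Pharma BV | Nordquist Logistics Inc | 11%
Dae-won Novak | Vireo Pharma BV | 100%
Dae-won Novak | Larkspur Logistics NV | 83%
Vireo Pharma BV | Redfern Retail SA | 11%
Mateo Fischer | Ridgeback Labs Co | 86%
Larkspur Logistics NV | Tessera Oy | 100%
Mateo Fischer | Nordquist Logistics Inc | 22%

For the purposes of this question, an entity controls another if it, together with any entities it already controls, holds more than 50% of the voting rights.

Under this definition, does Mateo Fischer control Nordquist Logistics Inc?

No

Mateo holds 86% of Ridgeback, so Mateo controls Ridgeback.
In Nordquist, Mateo's side holds only 22%, not > 50%.
So Mateo does not control Nordquist.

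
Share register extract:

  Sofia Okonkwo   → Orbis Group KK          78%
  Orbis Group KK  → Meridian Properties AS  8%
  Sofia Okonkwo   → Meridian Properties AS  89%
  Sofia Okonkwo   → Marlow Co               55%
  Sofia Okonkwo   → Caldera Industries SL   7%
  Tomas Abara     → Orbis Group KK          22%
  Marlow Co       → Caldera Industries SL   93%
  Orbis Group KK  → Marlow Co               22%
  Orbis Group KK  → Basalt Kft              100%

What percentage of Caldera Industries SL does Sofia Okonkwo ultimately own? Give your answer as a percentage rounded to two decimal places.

Sofia reaches Caldera along 3 paths.
Via Marlow: 55% × 93% = 51.15%.
Via Orbis → Marlow: 78% × 22% × 93% = 15.9588%.
Direct stake: 7% = 7%.
Total: 51.15% + 15.9588% + 7% = 74.1088%.
Rounded: 74.11%.

74.11%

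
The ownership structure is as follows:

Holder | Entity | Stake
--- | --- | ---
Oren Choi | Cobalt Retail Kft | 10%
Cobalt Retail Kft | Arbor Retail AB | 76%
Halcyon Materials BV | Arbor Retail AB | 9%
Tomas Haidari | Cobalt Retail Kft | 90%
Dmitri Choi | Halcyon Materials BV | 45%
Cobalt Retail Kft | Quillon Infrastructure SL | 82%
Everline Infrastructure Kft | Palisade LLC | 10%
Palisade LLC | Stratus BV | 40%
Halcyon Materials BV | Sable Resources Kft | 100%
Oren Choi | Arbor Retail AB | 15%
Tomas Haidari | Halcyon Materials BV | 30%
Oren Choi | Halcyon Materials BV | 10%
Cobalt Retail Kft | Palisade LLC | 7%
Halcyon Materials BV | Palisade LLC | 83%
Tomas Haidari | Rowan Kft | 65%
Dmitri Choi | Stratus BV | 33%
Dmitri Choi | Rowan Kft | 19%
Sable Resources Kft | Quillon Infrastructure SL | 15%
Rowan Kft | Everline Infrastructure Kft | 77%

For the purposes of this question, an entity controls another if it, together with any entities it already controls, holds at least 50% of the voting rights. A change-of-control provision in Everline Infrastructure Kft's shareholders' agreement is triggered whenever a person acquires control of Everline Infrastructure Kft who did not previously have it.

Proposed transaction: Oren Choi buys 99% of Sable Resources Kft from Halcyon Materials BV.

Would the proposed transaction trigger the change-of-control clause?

No

The purchase adds only to Oren's holdings (Halcyon's stake shrinks), so Oren is the only person who could newly come to control Everline.
Oren's largest direct stake is 15% in Arbor, which does not meet the threshold, so Oren controls no company.
Neither Oren nor any entity Oren controls holds any voting interest in Everline.
So before the transaction, Oren does not control Everline.
After the purchase, Oren holds 99% of Sable directly, and Halcyon's stake falls to 1%.
Oren holds 99% of Sable, so Oren controls Sable.
After the transaction, neither Oren nor any entity Oren controls holds a voting interest in Everline, so Oren still does not control it.
No new person acquires control, so the clause is not triggered.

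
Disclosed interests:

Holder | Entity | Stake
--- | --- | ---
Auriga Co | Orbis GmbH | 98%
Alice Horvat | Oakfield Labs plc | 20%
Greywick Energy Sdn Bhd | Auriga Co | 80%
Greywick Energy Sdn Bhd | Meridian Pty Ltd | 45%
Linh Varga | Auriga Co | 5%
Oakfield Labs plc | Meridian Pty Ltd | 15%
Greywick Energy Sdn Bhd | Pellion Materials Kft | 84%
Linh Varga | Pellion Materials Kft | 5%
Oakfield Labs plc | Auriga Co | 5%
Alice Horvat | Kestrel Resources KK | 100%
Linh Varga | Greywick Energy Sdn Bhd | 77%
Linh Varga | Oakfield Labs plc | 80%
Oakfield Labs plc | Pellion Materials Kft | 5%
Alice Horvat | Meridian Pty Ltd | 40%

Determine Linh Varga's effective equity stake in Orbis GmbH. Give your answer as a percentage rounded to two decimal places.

Linh reaches Orbis along 3 paths.
Via Greywick → Auriga: 77% × 80% × 98% = 60.368%.
Via Oakfield → Auriga: 80% × 5% × 98% = 3.92%.
Via Auriga: 5% × 98% = 4.9%.
Total: 60.368% + 3.92% + 4.9% = 69.188%.
Rounded: 69.19%.

69.19%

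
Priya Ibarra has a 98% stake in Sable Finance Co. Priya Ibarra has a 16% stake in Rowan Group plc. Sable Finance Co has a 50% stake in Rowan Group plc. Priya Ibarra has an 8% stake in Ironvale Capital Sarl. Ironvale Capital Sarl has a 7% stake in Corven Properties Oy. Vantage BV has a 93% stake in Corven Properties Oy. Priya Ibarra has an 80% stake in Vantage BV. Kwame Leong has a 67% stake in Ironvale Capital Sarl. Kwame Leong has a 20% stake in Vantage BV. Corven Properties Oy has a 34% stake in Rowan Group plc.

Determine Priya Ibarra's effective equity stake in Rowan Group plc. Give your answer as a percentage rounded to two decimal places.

90.49%

Priya reaches Rowan along 4 paths.
Via Ironvale → Corven: 8% × 7% × 34% = 0.1904%.
Via Vantage → Corven: 80% × 93% × 34% = 25.296%.
Via Sable: 98% × 50% = 49%.
Direct stake: 16% = 16%.
Total: 0.1904% + 25.296% + 49% + 16% = 90.4864%.
Rounded: 90.49%.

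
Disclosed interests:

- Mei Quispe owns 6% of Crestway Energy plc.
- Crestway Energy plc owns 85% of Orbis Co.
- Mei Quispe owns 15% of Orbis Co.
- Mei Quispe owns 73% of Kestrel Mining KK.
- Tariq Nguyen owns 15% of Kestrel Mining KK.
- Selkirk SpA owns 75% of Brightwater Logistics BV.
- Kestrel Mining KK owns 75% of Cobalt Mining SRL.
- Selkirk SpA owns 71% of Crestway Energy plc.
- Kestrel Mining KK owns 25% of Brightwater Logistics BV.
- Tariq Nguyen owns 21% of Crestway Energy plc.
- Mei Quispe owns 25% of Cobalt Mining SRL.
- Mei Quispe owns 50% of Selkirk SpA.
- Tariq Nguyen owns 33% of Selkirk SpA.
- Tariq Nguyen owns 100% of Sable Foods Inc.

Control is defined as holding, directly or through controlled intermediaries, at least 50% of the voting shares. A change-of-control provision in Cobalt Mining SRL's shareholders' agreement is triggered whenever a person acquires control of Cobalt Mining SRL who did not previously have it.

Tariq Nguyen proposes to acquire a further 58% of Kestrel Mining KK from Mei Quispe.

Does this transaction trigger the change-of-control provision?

Yes

The purchase adds only to Tariq's holdings (Mei's stake shrinks), so Tariq is the only person who could newly come to control Cobalt.
Tariq holds 100% of Sable, so Tariq controls Sable.
Neither Tariq nor any entity Tariq controls holds any voting interest in Cobalt.
So before the transaction, Tariq does not control Cobalt.
After the purchase, Tariq's direct stake in Kestrel rises to 15% + 58% = 73%, and Mei's stake falls to 15%.
Tariq holds 73% of Kestrel, so Tariq controls Kestrel.
Kestrel holds 75% of Cobalt, so Tariq controls Cobalt.
Tariq did not control Cobalt before and does after, so the clause is triggered.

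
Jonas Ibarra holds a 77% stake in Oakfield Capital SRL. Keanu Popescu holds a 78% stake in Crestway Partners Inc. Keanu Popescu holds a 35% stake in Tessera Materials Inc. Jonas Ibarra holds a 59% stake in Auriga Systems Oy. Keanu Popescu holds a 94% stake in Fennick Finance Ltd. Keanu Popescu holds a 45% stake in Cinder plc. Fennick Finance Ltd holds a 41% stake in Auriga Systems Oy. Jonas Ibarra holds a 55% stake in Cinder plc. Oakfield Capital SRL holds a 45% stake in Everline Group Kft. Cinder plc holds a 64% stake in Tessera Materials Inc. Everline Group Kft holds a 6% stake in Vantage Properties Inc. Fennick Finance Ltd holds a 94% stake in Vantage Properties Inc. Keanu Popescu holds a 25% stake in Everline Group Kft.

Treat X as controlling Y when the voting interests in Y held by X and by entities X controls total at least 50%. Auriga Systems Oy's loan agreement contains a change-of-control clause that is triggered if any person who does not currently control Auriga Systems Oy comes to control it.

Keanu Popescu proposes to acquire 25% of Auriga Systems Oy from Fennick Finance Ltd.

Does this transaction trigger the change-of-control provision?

The purchase adds only to Keanu's holdings (Fennick's stake shrinks), so Keanu is the only person who could newly come to control Auriga.
Keanu holds 94% of Fennick, so Keanu controls Fennick.
Fennick holds 94% of Vantage, so Keanu controls Vantage.
Keanu holds 78% of Crestway, so Keanu controls Crestway.
In Auriga, Keanu's side holds only 41%, not ≥ 50%.
So before the transaction, Keanu does not control Auriga.
After the purchase, Keanu holds 25% of Auriga directly, and Fennick's stake falls to 16%.
After the transaction, Keanu's side holds 16% + 25% = 41% of Auriga, not ≥ 50%, so Keanu still does not control Auriga.
No new person acquires control, so the clause is not triggered.

No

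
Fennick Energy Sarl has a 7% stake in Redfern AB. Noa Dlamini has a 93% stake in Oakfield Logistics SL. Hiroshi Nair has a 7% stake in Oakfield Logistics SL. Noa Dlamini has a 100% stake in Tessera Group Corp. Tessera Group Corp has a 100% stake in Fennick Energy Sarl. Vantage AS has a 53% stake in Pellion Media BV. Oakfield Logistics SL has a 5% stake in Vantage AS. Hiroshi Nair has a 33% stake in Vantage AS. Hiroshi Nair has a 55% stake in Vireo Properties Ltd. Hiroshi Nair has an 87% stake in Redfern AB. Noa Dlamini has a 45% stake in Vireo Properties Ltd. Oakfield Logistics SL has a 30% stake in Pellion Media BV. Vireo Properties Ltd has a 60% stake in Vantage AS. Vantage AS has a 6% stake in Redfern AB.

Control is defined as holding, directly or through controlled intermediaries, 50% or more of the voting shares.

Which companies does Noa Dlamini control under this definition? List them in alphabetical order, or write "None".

Noa holds 100% of Tessera, so Noa controls Tessera.
Noa holds 93% of Oakfield, so Noa controls Oakfield.
Tessera holds 100% of Fennick, so Noa controls Fennick.
No other company's threshold is met.

Fennick Energy Sarl, Oakfield Logistics SL, Tessera Group Corp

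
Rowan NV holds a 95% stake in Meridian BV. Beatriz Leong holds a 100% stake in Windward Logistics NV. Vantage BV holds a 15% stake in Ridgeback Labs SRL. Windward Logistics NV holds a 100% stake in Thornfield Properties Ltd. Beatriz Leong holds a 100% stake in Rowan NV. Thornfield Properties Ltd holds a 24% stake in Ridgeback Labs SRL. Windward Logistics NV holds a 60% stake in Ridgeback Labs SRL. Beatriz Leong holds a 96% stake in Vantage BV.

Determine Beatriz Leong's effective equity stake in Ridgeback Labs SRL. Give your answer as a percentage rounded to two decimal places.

Beatriz reaches Ridgeback along 3 paths.
Via Windward → Thornfield: 100% × 100% × 24% = 24%.
Via Windward: 100% × 60% = 60%.
Via Vantage: 96% × 15% = 14.4%.
Total: 24% + 60% + 14.4% = 98.4%.
Rounded: 98.40%.

98.40%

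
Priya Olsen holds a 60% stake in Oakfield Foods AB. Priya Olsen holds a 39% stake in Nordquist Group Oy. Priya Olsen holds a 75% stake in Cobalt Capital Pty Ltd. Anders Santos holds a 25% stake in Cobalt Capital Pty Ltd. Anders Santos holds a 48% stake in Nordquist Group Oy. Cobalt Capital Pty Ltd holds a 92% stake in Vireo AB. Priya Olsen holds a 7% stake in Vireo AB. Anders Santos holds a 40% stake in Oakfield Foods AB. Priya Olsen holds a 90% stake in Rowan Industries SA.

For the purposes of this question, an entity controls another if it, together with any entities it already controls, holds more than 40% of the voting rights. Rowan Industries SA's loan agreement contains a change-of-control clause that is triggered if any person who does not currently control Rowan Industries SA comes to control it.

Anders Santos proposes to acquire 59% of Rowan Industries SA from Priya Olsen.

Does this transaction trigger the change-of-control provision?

Yes

The purchase adds only to Anders's holdings (Priya's stake shrinks), so Anders is the only person who could newly come to control Rowan.
Anders holds 48% of Nordquist, so Anders controls Nordquist.
Neither Anders nor any entity Anders controls holds any voting interest in Rowan.
So before the transaction, Anders does not control Rowan.
After the purchase, Anders holds 59% of Rowan directly, and Priya's stake falls to 31%.
Anders holds 59% of Rowan, so Anders controls Rowan.
Anders did not control Rowan before and does after, so the clause is triggered.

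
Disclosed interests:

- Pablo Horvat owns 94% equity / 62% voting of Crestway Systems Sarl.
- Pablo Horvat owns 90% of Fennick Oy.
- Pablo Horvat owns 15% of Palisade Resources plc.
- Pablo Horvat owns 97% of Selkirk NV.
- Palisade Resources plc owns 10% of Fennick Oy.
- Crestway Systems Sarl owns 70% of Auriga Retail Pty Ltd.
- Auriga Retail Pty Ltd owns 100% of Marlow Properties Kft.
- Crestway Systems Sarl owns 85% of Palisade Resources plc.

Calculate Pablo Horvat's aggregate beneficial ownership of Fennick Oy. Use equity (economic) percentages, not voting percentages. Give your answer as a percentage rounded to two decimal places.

Pablo reaches Fennick along 3 paths.
Direct stake: 90% = 90%.
Via Palisade: 15% × 10% = 1.5%.
Via Crestway → Palisade: 94% × 85% × 10% = 7.99%.
Total: 90% + 1.5% + 7.99% = 99.49%.

99.49%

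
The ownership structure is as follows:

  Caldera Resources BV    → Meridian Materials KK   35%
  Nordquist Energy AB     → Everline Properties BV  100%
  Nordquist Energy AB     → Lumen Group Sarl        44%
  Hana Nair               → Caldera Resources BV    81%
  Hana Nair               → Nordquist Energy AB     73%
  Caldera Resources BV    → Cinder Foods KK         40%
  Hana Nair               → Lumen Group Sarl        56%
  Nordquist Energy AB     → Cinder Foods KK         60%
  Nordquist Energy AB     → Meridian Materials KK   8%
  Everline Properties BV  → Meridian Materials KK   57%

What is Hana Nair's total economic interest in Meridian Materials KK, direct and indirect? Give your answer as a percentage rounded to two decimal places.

75.80%

Hana reaches Meridian along 3 paths.
Via Nordquist → Everline: 73% × 100% × 57% = 41.61%.
Via Nordquist: 73% × 8% = 5.84%.
Via Caldera: 81% × 35% = 28.35%.
Total: 41.61% + 5.84% + 28.35% = 75.8%.
Rounded: 75.80%.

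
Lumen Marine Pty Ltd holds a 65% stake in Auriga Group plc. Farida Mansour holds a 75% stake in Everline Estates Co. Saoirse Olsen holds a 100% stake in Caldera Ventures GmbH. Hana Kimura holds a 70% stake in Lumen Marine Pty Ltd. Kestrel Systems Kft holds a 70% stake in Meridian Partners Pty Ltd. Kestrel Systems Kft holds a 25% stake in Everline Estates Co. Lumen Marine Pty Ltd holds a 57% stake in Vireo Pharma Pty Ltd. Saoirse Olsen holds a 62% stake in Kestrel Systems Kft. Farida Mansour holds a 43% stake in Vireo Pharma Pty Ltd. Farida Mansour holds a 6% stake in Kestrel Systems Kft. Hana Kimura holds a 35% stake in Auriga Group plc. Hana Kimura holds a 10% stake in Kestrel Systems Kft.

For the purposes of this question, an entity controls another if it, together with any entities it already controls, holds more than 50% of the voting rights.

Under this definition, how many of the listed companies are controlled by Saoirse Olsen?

3

Saoirse holds 62% of Kestrel, so Saoirse controls Kestrel.
Saoirse holds 100% of Caldera, so Saoirse controls Caldera.
Kestrel holds 70% of Meridian, so Saoirse controls Meridian.
No other company's threshold is met.
Saoirse controls 3 companies.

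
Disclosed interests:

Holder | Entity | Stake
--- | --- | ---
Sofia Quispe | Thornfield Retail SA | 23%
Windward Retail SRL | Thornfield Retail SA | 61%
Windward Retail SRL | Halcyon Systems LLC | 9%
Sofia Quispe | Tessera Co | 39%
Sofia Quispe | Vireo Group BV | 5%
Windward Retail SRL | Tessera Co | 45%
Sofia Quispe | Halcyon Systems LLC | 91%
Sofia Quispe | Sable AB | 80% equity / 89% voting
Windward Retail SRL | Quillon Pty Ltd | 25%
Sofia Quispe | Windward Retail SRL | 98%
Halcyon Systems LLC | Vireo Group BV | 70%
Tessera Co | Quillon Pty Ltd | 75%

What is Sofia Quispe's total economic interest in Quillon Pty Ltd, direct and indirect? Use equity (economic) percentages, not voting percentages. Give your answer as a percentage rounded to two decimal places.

Sofia reaches Quillon along 3 paths.
Via Windward → Tessera: 98% × 45% × 75% = 33.075%.
Via Tessera: 39% × 75% = 29.25%.
Via Windward: 98% × 25% = 24.5%.
Total: 33.075% + 29.25% + 24.5% = 86.825%.
Rounded: 86.83%.

86.83%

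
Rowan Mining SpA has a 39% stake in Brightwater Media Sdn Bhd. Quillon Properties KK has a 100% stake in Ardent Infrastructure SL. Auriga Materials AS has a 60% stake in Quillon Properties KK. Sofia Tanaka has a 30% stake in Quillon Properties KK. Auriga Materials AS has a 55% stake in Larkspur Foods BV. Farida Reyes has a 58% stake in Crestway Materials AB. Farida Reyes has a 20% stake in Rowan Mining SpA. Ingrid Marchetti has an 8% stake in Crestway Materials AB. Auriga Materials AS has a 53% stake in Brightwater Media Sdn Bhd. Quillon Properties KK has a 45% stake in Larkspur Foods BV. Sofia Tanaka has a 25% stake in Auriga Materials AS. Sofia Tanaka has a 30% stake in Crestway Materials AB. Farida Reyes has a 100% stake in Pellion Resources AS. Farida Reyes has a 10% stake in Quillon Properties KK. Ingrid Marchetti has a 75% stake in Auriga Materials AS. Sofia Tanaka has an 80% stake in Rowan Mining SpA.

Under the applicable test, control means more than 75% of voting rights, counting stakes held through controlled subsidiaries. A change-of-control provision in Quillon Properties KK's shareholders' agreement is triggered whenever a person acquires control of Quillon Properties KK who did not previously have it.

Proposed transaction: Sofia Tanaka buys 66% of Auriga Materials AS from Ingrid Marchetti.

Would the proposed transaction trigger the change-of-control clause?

Yes

The purchase adds only to Sofia's holdings (Ingrid's stake shrinks), so Sofia is the only person who could newly come to control Quillon.
Sofia holds 80% of Rowan, so Sofia controls Rowan.
In Quillon, Sofia's side holds only 30%, not > 75%.
So before the transaction, Sofia does not control Quillon.
After the purchase, Sofia's direct stake in Auriga rises to 25% + 66% = 91%, and Ingrid's stake falls to 9%.
Sofia holds 91% of Auriga, so Sofia controls Auriga.
Auriga and Sofia together hold 60% + 30% = 90% of Quillon, so Sofia controls Quillon.
Sofia did not control Quillon before and does after, so the clause is triggered.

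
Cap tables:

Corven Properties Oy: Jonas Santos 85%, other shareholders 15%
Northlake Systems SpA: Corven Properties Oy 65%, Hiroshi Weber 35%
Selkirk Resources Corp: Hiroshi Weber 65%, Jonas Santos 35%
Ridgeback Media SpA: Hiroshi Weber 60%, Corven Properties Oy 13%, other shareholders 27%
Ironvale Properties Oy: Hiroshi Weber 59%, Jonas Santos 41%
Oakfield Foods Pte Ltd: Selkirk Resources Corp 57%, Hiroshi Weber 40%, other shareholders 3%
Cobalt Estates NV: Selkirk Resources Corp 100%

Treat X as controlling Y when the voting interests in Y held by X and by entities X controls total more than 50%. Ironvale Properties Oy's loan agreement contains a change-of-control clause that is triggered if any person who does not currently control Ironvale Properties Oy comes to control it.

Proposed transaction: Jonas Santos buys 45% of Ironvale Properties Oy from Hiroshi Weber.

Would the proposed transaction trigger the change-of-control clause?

Yes

The purchase adds only to Jonas's holdings (Hiroshi's stake shrinks), so Jonas is the only person who could newly come to control Ironvale.
Jonas holds 85% of Corven, so Jonas controls Corven.
Corven holds 65% of Northlake, so Jonas controls Northlake.
In Ironvale, Jonas's side holds only 41%, not > 50%.
So before the transaction, Jonas does not control Ironvale.
After the purchase, Jonas's direct stake in Ironvale rises to 41% + 45% = 86%, and Hiroshi's stake falls to 14%.
Jonas holds 86% of Ironvale, so Jonas controls Ironvale.
Jonas did not control Ironvale before and does after, so the clause is triggered.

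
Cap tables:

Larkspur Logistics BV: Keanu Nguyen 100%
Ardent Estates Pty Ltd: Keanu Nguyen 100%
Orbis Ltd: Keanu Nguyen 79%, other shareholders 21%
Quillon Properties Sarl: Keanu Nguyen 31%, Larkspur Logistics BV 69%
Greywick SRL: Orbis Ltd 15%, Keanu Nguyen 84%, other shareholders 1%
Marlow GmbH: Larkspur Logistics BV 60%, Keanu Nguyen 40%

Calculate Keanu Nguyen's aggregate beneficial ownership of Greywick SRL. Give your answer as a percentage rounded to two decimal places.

95.85%

Keanu reaches Greywick along 2 paths.
Via Orbis: 79% × 15% = 11.85%.
Direct stake: 84% = 84%.
Total: 11.85% + 84% = 95.85%.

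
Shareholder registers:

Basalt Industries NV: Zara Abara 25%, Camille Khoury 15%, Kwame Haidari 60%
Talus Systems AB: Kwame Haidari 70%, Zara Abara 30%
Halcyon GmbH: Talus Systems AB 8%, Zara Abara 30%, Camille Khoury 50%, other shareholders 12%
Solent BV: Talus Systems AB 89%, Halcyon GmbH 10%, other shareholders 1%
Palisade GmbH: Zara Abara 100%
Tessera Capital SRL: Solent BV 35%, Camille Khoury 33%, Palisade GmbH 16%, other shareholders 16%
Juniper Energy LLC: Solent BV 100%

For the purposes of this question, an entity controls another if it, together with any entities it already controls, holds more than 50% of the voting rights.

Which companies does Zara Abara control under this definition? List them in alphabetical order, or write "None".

Palisade GmbH

Zara holds 100% of Palisade, so Zara controls Palisade.
No other company's threshold is met.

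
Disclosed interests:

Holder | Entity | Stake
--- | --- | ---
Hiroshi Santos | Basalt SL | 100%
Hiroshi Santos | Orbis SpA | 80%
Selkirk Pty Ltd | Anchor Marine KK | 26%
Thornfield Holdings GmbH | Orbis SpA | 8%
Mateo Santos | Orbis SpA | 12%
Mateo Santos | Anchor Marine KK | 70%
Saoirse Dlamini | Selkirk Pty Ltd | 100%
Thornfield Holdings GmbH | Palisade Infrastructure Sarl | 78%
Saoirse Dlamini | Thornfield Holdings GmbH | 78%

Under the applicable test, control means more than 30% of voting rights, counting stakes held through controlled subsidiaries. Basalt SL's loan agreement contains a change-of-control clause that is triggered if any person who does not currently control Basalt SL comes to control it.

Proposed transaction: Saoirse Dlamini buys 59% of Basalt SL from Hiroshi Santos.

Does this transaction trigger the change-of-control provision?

The purchase adds only to Saoirse's holdings (Hiroshi's stake shrinks), so Saoirse is the only person who could newly come to control Basalt.
Saoirse holds 78% of Thornfield, so Saoirse controls Thornfield.
Thornfield holds 78% of Palisade, so Saoirse controls Palisade.
Saoirse holds 100% of Selkirk, so Saoirse controls Selkirk.
Neither Saoirse nor any entity Saoirse controls holds any voting interest in Basalt.
So before the transaction, Saoirse does not control Basalt.
After the purchase, Saoirse holds 59% of Basalt directly, and Hiroshi's stake falls to 41%.
Saoirse holds 59% of Basalt, so Saoirse controls Basalt.
Saoirse did not control Basalt before and does after, so the clause is triggered.

Yes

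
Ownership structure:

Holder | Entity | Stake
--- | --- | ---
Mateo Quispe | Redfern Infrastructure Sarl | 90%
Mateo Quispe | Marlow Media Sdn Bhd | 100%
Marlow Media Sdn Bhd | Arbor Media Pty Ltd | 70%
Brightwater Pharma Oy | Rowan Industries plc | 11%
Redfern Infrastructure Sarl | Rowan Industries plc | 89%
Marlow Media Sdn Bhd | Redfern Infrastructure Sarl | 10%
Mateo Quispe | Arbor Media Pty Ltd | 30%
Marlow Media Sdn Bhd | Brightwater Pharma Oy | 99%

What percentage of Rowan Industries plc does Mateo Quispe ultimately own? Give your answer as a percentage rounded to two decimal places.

Mateo reaches Rowan along 3 paths.
Via Marlow → Brightwater: 100% × 99% × 11% = 10.89%.
Via Marlow → Redfern: 100% × 10% × 89% = 8.9%.
Via Redfern: 90% × 89% = 80.1%.
Total: 10.89% + 8.9% + 80.1% = 99.89%.

99.89%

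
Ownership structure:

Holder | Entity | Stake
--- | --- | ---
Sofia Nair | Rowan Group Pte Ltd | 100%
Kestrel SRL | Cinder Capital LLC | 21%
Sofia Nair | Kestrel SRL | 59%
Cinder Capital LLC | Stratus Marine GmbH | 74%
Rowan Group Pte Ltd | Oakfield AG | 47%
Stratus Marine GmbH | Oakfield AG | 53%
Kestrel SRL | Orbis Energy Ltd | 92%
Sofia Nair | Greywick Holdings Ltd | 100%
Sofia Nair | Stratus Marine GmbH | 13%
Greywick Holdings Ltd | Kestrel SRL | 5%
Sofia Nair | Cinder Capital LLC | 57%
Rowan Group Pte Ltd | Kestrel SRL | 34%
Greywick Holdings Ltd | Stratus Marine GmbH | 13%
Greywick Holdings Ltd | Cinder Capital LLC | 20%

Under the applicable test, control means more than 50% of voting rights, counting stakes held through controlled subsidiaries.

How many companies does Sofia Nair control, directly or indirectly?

7

Sofia holds 100% of Rowan, so Sofia controls Rowan.
Sofia holds 100% of Greywick, so Sofia controls Greywick.
Rowan and Sofia and Greywick together hold 34% + 59% + 5% = 98% of Kestrel, so Sofia controls Kestrel.
Sofia and Greywick and Kestrel together hold 57% + 20% + 21% = 98% of Cinder, so Sofia controls Cinder.
Cinder and Sofia and Greywick together hold 74% + 13% + 13% = 100% of Stratus, so Sofia controls Stratus.
Kestrel holds 92% of Orbis, so Sofia controls Orbis.
Rowan and Stratus together hold 47% + 53% = 100% of Oakfield, so Sofia controls Oakfield.
Sofia controls 7 companies.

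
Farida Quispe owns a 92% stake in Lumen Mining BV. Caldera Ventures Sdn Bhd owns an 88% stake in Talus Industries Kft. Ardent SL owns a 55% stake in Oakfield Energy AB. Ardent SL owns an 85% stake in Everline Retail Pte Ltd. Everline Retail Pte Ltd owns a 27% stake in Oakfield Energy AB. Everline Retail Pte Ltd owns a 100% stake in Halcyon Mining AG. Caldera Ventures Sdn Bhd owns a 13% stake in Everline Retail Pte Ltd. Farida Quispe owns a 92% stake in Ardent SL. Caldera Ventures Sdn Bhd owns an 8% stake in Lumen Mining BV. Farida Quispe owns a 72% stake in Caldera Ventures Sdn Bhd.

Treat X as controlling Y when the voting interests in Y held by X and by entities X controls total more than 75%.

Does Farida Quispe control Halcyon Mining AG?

Farida holds 92% of Ardent, so Farida controls Ardent.
Ardent holds 85% of Everline, so Farida controls Everline.
Everline holds 100% of Halcyon, so Farida controls Halcyon.

Yes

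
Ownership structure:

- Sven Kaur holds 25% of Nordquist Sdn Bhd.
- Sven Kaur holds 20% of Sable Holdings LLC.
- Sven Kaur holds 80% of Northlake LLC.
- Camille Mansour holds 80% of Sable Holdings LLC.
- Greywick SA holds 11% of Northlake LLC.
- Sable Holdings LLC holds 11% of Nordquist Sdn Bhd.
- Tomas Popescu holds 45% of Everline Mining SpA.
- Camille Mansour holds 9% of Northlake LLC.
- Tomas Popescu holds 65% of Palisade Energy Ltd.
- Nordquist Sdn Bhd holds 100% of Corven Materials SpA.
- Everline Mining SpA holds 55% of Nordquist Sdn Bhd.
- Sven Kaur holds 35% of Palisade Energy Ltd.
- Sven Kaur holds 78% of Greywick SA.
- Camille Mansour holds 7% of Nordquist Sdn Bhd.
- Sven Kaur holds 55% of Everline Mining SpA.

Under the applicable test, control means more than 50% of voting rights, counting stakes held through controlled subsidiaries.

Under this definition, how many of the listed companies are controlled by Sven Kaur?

Sven holds 55% of Everline, so Sven controls Everline.
Sven holds 78% of Greywick, so Sven controls Greywick.
Sven and Everline together hold 25% + 55% = 80% of Nordquist, so Sven controls Nordquist.
Nordquist holds 100% of Corven, so Sven controls Corven.
Sven and Greywick together hold 80% + 11% = 91% of Northlake, so Sven controls Northlake.
No other company's threshold is met.
Sven controls 5 companies.

5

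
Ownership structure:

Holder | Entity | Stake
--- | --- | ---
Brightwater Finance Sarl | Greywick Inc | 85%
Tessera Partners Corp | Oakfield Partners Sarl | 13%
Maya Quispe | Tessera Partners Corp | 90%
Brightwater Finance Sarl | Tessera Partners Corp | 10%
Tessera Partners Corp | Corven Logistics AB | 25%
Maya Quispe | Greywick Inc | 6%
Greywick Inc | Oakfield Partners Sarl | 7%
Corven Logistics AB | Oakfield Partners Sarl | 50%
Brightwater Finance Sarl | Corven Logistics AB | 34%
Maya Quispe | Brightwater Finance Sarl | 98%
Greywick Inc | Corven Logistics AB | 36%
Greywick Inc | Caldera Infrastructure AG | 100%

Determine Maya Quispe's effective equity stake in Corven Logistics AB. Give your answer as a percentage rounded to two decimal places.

Maya reaches Corven along 5 paths.
Via Greywick: 6% × 36% = 2.16%.
Via Brightwater → Greywick: 98% × 85% × 36% = 29.988%.
Via Brightwater → Tessera: 98% × 10% × 25% = 2.45%.
Via Tessera: 90% × 25% = 22.5%.
Via Brightwater: 98% × 34% = 33.32%.
Total: 2.16% + 29.988% + 2.45% + 22.5% + 33.32% = 90.418%.
Rounded: 90.42%.

90.42%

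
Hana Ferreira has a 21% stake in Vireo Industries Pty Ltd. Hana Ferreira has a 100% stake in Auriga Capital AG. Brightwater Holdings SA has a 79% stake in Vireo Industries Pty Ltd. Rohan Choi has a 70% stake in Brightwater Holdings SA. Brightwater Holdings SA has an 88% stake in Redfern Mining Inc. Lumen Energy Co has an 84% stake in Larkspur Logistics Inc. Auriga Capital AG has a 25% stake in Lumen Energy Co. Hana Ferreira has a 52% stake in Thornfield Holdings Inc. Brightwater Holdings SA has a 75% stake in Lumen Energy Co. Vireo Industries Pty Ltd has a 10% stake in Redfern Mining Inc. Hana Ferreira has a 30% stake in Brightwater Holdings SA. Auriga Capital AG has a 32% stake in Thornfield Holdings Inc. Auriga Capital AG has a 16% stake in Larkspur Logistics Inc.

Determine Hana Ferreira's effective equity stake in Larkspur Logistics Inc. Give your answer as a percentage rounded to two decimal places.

Hana reaches Larkspur along 3 paths.
Via Auriga: 100% × 16% = 16%.
Via Brightwater → Lumen: 30% × 75% × 84% = 18.9%.
Via Auriga → Lumen: 100% × 25% × 84% = 21%.
Total: 16% + 18.9% + 21% = 55.9%.
Rounded: 55.90%.

55.90%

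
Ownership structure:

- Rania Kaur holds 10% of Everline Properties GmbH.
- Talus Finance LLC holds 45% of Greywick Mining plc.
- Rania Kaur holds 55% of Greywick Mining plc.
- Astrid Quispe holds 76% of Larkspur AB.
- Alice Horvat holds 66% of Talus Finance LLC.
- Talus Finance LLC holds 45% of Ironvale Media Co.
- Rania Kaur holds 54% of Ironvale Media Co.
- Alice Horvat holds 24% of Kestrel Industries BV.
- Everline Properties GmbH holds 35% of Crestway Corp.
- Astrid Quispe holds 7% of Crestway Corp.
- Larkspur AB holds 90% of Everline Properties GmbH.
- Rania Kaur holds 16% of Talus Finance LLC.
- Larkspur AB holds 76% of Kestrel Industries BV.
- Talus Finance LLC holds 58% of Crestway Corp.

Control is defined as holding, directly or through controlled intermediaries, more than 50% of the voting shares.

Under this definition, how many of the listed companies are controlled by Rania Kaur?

2

Rania holds 54% of Ironvale, so Rania controls Ironvale.
Rania holds 55% of Greywick, so Rania controls Greywick.
No other company's threshold is met.
Rania controls 2 companies.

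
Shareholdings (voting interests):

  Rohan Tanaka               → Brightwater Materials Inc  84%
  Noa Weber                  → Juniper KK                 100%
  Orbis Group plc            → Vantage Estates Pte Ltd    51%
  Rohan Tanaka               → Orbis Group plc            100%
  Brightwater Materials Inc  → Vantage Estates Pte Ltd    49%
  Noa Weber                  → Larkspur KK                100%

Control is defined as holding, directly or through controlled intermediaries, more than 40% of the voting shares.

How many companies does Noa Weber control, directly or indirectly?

2

Noa holds 100% of Juniper, so Noa controls Juniper.
Noa holds 100% of Larkspur, so Noa controls Larkspur.
No other company's threshold is met.
Noa controls 2 companies.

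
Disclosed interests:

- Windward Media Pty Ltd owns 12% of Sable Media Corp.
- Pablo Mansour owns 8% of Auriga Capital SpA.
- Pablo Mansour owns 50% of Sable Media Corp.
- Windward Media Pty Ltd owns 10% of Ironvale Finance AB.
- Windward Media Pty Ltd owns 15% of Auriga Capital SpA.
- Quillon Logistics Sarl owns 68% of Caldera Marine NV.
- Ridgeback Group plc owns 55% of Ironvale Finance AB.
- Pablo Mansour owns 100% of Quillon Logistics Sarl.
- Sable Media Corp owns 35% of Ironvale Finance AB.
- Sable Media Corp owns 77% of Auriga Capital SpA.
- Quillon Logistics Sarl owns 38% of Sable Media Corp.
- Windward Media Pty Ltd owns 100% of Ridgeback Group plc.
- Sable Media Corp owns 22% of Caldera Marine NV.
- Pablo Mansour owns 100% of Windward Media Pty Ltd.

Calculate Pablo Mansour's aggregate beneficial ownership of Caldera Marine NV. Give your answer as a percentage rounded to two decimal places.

Pablo reaches Caldera along 4 paths.
Via Quillon: 100% × 68% = 68%.
Via Quillon → Sable: 100% × 38% × 22% = 8.36%.
Via Sable: 50% × 22% = 11%.
Via Windward → Sable: 100% × 12% × 22% = 2.64%.
Total: 68% + 8.36% + 11% + 2.64% = 90%.
Rounded: 90.00%.

90.00%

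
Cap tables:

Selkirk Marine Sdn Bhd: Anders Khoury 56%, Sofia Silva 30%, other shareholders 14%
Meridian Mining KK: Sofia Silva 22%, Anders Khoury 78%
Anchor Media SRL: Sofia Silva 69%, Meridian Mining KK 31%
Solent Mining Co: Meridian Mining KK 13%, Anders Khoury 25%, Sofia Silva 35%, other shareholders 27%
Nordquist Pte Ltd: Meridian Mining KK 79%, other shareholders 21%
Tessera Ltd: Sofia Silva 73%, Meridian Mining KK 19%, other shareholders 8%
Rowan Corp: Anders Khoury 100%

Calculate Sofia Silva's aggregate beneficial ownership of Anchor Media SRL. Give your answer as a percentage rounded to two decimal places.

75.82%

Sofia reaches Anchor along 2 paths.
Direct stake: 69% = 69%.
Via Meridian: 22% × 31% = 6.82%.
Total: 69% + 6.82% = 75.82%.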